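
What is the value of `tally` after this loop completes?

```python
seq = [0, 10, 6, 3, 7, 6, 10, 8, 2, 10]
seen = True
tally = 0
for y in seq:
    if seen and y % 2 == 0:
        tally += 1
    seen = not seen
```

Count even values at even positions
`tally` takes the values: 0 → 1 → 2 → 3 → 4

Answer: 4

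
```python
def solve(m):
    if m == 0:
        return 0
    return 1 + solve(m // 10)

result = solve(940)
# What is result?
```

Count of digits of 940: 3

Answer: 3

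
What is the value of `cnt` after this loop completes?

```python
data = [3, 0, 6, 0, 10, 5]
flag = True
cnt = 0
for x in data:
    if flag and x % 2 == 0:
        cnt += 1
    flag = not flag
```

Count even values at even positions
`cnt` takes the values: 0 → 1 → 2

Answer: 2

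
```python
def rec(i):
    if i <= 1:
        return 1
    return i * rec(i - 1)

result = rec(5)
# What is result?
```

rec(5) = 5 * 4 * 3 * 2 * 1 = 120

Answer: 120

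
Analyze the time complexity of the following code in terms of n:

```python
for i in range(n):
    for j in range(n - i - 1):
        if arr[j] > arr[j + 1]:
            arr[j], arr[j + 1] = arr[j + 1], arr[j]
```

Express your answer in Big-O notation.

This is Bubble sort. Time complexity: O(n²).

Answer: O(n²)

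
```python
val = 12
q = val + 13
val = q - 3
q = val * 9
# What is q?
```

Trace:
`val = 12` → val = 12
`q = val + 13` → q = 25
`val = q - 3` → val = 22
`q = val * 9` → q = 198
So q = 198

Answer: 198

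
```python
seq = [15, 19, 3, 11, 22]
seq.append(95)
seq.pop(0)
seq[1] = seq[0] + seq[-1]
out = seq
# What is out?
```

Trace:
`seq = [15, 19, 3, 11, 22]` → seq = [15, 19, 3, 11, 22]
`seq.append(95)` → seq = [15, 19, 3, 11, 22, 95]
`seq.pop(0)` → seq = [19, 3, 11, 22, 95]
`seq[1] = seq[0] + seq[-1]` → seq = [19, 114, 11, 22, 95]
`out = seq` → out = [19, 114, 11, 22, 95]
So out = [19, 114, 11, 22, 95]

Answer: [19, 114, 11, 22, 95]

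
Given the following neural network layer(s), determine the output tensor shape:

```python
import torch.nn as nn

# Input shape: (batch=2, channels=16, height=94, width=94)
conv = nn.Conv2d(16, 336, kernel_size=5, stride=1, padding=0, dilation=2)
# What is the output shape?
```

Input: (2, 16, 94, 94) -> Output: (2, 336, 86, 86)

Answer: (2, 336, 86, 86)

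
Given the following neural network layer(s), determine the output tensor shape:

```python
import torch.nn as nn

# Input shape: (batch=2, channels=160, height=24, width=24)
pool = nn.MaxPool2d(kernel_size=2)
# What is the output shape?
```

Input: (2, 160, 24, 24) -> Output: (2, 160, 12, 12)

Answer: (2, 160, 12, 12)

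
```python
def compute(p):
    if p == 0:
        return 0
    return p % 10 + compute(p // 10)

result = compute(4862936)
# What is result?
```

Sum of digits of 4862936: 6 + 3 + 9 + 2 + 6 + 8 + 4 = 38

Answer: 38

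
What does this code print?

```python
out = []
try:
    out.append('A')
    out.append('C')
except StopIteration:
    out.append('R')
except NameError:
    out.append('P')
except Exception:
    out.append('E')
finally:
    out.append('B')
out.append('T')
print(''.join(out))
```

Execution trace: 'A' (try body) → 'C' (try body, no exception) → 'B' (finally) → 'T' (after the try/except). Output: ACBT

Answer: ACBT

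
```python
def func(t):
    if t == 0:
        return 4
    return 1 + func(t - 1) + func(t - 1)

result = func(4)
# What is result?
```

func(t) = 1 + 2·func(t-1), func(0)=4. Closed form: (4+1)·2^4 - 1 = 79.

Answer: 79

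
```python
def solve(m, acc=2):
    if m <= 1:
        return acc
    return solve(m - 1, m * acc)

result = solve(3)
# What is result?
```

Accumulator trace (n, acc): (3, 2) -> (2, 6) -> (1, 12) -> return 12

Answer: 12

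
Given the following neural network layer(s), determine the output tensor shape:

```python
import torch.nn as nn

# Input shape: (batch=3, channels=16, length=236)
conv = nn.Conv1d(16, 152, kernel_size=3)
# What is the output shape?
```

Input: (3, 16, 236) -> Output: (3, 152, 234)

Answer: (3, 152, 234)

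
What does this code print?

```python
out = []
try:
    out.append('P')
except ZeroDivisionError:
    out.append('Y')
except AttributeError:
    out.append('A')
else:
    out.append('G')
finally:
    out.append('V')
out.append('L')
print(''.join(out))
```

Execution trace: 'P' (try body, no exception) → 'G' (else) → 'V' (finally) → 'L' (after the try/except). Output: PGVL

Answer: PGVL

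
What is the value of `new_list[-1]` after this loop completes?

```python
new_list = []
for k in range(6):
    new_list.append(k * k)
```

Last element of squares 0 to 5
`new_list` takes the values: [] → [0] → [0, 1] → [0, 1, 4] → [0, 1, 4, 9] → [0, 1, 4, 9, 16] → [0, 1, 4, 9, 16, 25]
So `new_list[-1]` = 25

Answer: 25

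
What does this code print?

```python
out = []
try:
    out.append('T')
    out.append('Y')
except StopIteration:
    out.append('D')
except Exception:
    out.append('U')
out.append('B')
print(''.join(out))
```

Execution trace: 'T' (try body) → 'Y' (try body, no exception) → 'B' (after the try/except). Output: TYB

Answer: TYB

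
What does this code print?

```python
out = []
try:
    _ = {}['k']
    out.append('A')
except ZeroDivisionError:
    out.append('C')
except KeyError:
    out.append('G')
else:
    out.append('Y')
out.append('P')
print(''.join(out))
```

Execution trace: 'G' (except KeyError) → 'P' (after the try/except). Output: GP

Answer: GP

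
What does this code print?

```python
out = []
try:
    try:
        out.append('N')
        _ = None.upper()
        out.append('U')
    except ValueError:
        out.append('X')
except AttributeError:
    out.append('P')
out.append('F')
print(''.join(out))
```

Execution trace: 'N' (try body) → 'P' (outer except AttributeError) → 'F' (after the try/except). Output: NPF

Answer: NPF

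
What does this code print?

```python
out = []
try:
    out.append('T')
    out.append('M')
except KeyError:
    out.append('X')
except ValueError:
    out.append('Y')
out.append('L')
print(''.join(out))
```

Execution trace: 'T' (try body) → 'M' (try body, no exception) → 'L' (after the try/except). Output: TML

Answer: TML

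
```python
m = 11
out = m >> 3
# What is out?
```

Trace:
`m = 11` → m = 11
`out = m >> 3` → out = 1
So out = 1

Answer: 1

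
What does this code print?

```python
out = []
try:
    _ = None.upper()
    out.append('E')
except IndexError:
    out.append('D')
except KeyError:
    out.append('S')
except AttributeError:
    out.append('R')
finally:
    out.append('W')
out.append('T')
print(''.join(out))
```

Execution trace: 'R' (except AttributeError) → 'W' (finally) → 'T' (after the try/except). Output: RWT

Answer: RWT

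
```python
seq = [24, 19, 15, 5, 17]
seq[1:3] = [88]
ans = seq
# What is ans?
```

Trace:
`seq = [24, 19, 15, 5, 17]` → seq = [24, 19, 15, 5, 17]
`seq[1:3] = [88]` → seq = [24, 88, 5, 17]
`ans = seq` → ans = [24, 88, 5, 17]
So ans = [24, 88, 5, 17]

Answer: [24, 88, 5, 17]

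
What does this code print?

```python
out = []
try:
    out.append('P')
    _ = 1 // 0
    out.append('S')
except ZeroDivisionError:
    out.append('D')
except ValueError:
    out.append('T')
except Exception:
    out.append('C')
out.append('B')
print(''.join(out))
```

Execution trace: 'P' (try body) → 'D' (except ZeroDivisionError) → 'B' (after the try/except). Output: PDB

Answer: PDB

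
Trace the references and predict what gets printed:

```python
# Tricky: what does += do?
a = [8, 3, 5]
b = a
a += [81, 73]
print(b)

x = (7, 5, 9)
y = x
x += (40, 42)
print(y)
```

Key concept: += behavior differs for mutable vs immutable.
Step by step:
`a = [8, 3, 5]` → a = [8, 3, 5]
`b = a` → b = [8, 3, 5] (same object as a)
`a += [81, 73]` → a = [8, 3, 5, 81, 73] (same object as b); b = [8, 3, 5, 81, 73] (same object as a)
`print(b)` → prints [8, 3, 5, 81, 73]
`x = (7, 5, 9)` → x = (7, 5, 9)
`y = x` → y = (7, 5, 9)
`x += (40, 42)` → x = (7, 5, 9, 40, 42)
`print(y)` → prints (7, 5, 9)

Answer:
[8, 3, 5, 81, 73]
(7, 5, 9)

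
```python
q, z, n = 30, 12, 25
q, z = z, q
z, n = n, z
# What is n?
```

Trace:
`q, z, n = 30, 12, 25` → q = 30; z = 12; n = 25
`q, z = z, q` → q = 12; z = 30
`z, n = n, z` → z = 25; n = 30
So n = 30

Answer: 30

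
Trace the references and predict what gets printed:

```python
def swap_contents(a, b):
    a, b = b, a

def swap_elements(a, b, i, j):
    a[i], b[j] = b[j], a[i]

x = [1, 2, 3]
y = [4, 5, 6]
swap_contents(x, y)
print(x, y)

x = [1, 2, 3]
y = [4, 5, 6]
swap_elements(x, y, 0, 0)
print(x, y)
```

Key concept: parameter rebinding vs mutation.
Step by step:
`x = [1, 2, 3]` → x = [1, 2, 3]
`y = [4, 5, 6]` → y = [4, 5, 6]
`swap_contents(x, y)` → no visible change to tracked variables
`print(x, y)` → prints [1, 2, 3] [4, 5, 6]
`x = [1, 2, 3]` → x = [1, 2, 3]
`y = [4, 5, 6]` → y = [4, 5, 6]
`swap_elements(x, y, 0, 0)` → x = [4, 2, 3]; y = [1, 5, 6]
`print(x, y)` → prints [4, 2, 3] [1, 5, 6]

Answer:
[1, 2, 3] [4, 5, 6]
[4, 2, 3] [1, 5, 6]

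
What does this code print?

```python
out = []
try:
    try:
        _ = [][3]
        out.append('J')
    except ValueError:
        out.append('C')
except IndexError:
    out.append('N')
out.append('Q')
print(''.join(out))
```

Execution trace: 'N' (outer except IndexError) → 'Q' (after the try/except). Output: NQ

Answer: NQ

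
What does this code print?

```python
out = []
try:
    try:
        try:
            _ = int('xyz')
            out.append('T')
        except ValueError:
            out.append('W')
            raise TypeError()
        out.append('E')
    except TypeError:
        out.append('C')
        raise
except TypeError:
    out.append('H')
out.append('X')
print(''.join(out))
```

Execution trace: 'W' (inner except ValueError) → 'C' (except TypeError) → 'H' (outer except TypeError) → 'X' (after the try/except). Output: WCHX

Answer: WCHX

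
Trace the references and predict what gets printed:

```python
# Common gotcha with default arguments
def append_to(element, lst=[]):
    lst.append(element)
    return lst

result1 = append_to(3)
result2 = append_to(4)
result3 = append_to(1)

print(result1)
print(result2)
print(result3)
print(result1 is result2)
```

Key concept: mutable default argument gotcha.
Step by step:
`result1 = append_to(3)` → result1 = [3]
`result2 = append_to(4)` → result1 = [3, 4] (same object as result2); result2 = [3, 4] (same object as result1)
`result3 = append_to(1)` → result1 = [3, 4, 1] (same object as result2, result3); result2 = [3, 4, 1] (same object as result1, result3); result3 = [3, 4, 1] (same object as result1, result2)
`print(result1)` → prints [3, 4, 1]
`print(result2)` → prints [3, 4, 1]
`print(result3)` → prints [3, 4, 1]
`print(result1 is result2)` → prints True

Answer:
[3, 4, 1]
[3, 4, 1]
[3, 4, 1]
True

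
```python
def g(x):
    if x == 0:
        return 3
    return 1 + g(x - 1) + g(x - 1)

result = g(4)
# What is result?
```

g(x) = 1 + 2·g(x-1), g(0)=3. Closed form: (3+1)·2^4 - 1 = 63.

Answer: 63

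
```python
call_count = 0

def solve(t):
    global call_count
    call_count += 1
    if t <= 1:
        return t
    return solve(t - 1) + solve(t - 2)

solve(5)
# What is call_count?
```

Calls(t) = 1 + Calls(t-1) + Calls(t-2); Calls(0)=Calls(1)=1. For t=5 this gives 15.

Answer: 15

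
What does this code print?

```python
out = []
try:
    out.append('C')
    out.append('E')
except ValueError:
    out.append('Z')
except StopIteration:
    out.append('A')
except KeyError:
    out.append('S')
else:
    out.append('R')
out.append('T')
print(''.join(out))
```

Execution trace: 'C' (try body) → 'E' (try body, no exception) → 'R' (else) → 'T' (after the try/except). Output: CERT

Answer: CERT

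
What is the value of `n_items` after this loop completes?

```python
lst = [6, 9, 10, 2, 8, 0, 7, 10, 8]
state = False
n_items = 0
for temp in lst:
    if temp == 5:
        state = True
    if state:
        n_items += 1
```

Count elements after first 5 in [6, 9, 10, 2, 8, 0, 7, 10, 8]
`n_items` takes the values: 0

Answer: 0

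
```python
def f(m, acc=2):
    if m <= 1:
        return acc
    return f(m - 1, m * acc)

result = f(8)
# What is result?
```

Accumulator trace (n, acc): (8, 2) -> (7, 16) -> (6, 112) -> (5, 672) -> (4, 3360) -> (3, 13440) -> (2, 40320) -> (1, 80640) -> return 80640

Answer: 80640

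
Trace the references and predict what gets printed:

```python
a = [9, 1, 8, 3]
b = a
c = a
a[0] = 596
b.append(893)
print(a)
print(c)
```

Key concept: multiple aliases.
Step by step:
`a = [9, 1, 8, 3]` → a = [9, 1, 8, 3]
`b = a` → b = [9, 1, 8, 3] (same object as a)
`c = a` → c = [9, 1, 8, 3] (same object as a, b)
`a[0] = 596` → a = [596, 1, 8, 3] (same object as b, c); b = [596, 1, 8, 3] (same object as a, c); c = [596, 1, 8, 3] (same object as a, b)
`b.append(893)` → a = [596, 1, 8, 3, 893] (same object as b, c); b = [596, 1, 8, 3, 893] (same object as a, c); c = [596, 1, 8, 3, 893] (same object as a, b)
`print(a)` → prints [596, 1, 8, 3, 893]
`print(c)` → prints [596, 1, 8, 3, 893]

Answer:
[596, 1, 8, 3, 893]
[596, 1, 8, 3, 893]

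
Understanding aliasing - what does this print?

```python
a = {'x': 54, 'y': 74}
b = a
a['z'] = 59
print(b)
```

Key concept: dict aliasing.
Step by step:
`a = {'x': 54, 'y': 74}` → a = {'x': 54, 'y': 74}
`b = a` → b = {'x': 54, 'y': 74} (same object as a)
`a['z'] = 59` → a = {'x': 54, 'y': 74, 'z': 59} (same object as b); b = {'x': 54, 'y': 74, 'z': 59} (same object as a)
`print(b)` → prints {'x': 54, 'y': 74, 'z': 59}

Answer: {'x': 54, 'y': 74, 'z': 59}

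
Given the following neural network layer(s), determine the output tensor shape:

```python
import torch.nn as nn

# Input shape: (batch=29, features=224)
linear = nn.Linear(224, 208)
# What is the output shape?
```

Input: (29, 224) -> Output: (29, 208)

Answer: (29, 208)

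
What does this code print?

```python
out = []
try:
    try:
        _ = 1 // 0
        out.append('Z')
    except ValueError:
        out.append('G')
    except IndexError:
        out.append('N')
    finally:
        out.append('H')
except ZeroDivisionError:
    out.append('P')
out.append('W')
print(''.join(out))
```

Execution trace: 'H' (finally) → 'P' (outer except ZeroDivisionError) → 'W' (after the try/except). Output: HPW

Answer: HPW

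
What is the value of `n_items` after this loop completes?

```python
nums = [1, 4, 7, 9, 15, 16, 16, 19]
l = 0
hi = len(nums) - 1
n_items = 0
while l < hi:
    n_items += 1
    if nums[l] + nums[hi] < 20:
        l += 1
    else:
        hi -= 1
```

Steps to find pair summing to 20
`n_items` takes the values: 0 → 1 → 2 → 3 → 4 → 5 → 6 → 7

Answer: 7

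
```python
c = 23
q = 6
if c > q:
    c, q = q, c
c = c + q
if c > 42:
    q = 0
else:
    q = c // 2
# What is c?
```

Trace:
`c = 23` → c = 23
`q = 6` → q = 6
`if c > q: ...` → c > q is True → c = 6; q = 23
`c = c + q` → c = 29
`if c > 42: ...` → c > 42 is False, take else branch → q = 14
So c = 29

Answer: 29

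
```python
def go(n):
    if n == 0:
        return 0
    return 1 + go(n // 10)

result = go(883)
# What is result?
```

Count of digits of 883: 3

Answer: 3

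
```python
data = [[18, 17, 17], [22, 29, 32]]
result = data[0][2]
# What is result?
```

Trace:
`data = [[18, 17, 17], [22, 29, 32]]` → data = [[18, 17, 17], [22, 29, 32]]
`result = data[0][2]` → result = 17
So result = 17

Answer: 17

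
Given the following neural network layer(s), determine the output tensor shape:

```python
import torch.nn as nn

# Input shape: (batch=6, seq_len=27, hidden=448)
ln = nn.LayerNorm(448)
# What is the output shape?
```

Input: (6, 27, 448) -> Output: (6, 27, 448)

Answer: (6, 27, 448)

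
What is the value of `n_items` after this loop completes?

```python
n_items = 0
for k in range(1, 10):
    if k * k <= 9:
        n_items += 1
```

Count numbers where k² ≤ 9
`n_items` takes the values: 0 → 1 → 2 → 3

Answer: 3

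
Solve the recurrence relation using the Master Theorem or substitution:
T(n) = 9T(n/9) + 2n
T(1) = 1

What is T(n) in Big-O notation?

By Master Theorem: a=9, b=9, f(n)=2n. Since log_9(9) = 1 and f(n) = Θ(n^1), Case 2 applies. T(n) = O(n log n).

Answer: O(n log n)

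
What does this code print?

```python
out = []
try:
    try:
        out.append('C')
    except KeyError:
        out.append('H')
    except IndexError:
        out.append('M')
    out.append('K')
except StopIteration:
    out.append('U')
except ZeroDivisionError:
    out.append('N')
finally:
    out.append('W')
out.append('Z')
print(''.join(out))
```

Execution trace: 'C' (inner try body, no exception) → 'K' (try body, no exception) → 'W' (finally) → 'Z' (after the try/except). Output: CKWZ

Answer: CKWZ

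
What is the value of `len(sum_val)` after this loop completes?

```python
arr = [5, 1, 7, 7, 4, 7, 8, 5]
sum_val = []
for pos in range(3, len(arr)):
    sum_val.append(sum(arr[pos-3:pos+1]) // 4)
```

Number of 4-element averages
`sum_val` takes the values: [] → [5] → [5, 4] → [5, 4, 6] → [5, 4, 6, 6] → [5, 4, 6, 6, 6]
So `len(sum_val)` = 5

Answer: 5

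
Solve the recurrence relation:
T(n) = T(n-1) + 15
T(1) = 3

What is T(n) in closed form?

Unrolling: T(n) = T(1) + 15·(n-1) = 3 + 15(n-1) = 15n - 12.

Answer: T(n) = 15n - 12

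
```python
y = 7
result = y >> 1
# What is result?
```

Trace:
`y = 7` → y = 7
`result = y >> 1` → result = 3
So result = 3

Answer: 3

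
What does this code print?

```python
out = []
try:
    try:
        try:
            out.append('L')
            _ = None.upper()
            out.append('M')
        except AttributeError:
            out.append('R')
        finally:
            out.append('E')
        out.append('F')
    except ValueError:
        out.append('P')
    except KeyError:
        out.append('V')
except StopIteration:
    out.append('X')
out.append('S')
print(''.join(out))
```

Execution trace: 'L' (inner try body) → 'R' (inner except AttributeError) → 'E' (inner finally) → 'F' (try body, no exception) → 'S' (after the try/except). Output: LREFS

Answer: LREFS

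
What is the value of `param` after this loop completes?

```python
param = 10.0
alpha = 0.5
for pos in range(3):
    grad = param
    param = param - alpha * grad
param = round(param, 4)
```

Gradient descent: w = 10.0 * (1 - 0.5)^3
`param` takes the values: 10.0 → 5.0 → 2.5 → 1.25

Answer: 1.25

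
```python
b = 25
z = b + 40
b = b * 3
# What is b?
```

Trace:
`b = 25` → b = 25
`z = b + 40` → z = 65
`b = b * 3` → b = 75
So b = 75

Answer: 75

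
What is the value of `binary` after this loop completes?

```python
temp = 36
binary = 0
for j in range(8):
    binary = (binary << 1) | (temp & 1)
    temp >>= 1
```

Reverse lowest 8 bits of 36
`binary` takes the values: 0 → 1 → 2 → 4 → 9 → 18 → 36

Answer: 36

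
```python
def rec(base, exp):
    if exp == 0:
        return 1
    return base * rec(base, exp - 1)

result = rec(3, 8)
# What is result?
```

rec(3, 8) = 3 * 3 * 3 * 3 * 3 * 3 * 3 * 3 = 6561

Answer: 6561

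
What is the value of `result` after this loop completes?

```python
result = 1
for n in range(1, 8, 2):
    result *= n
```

Product of 1, 3, 5, ... up to 7
`result` takes the values: 1 → 3 → 15 → 105

Answer: 105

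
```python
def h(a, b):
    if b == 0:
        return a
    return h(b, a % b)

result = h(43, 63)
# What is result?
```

h(43, 63) -> h(63, 43) -> h(43, 20) -> h(20, 3) -> h(3, 2) -> h(2, 1) -> h(1, 0) -> 1

Answer: 1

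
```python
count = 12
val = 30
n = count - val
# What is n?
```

Trace:
`count = 12` → count = 12
`val = 30` → val = 30
`n = count - val` → n = -18
So n = -18

Answer: -18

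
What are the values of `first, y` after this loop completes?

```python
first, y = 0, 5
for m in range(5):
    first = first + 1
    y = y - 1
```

first goes 0→5, y goes 5→0
`first, y` takes the values: (0, 5) → (1, 5) → (1, 4) → (2, 4) → (2, 3) → (3, 3) → (3, 2) → (4, 2) → (4, 1) → (5, 1) → (5, 0)

Answer: 5, 0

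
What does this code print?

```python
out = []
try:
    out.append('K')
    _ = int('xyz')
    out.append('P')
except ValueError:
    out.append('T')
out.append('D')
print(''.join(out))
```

Execution trace: 'K' (try body) → 'T' (except ValueError) → 'D' (after the try/except). Output: KTD

Answer: KTD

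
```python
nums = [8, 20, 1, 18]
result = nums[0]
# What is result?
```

Trace:
`nums = [8, 20, 1, 18]` → nums = [8, 20, 1, 18]
`result = nums[0]` → result = 8
So result = 8

Answer: 8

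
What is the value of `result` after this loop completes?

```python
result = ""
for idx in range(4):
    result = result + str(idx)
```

Concatenate digits 0 to 3
`result` takes the values: "" → "0" → "01" → "012" → "0123"

Answer: "0123"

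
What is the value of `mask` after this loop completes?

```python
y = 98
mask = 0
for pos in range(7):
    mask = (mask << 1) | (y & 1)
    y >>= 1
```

Reverse lowest 7 bits of 98
`mask` takes the values: 0 → 1 → 2 → 4 → 8 → 17 → 35

Answer: 35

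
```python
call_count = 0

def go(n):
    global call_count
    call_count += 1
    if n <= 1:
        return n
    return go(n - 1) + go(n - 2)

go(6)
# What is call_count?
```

Calls(n) = 1 + Calls(n-1) + Calls(n-2); Calls(0)=Calls(1)=1. For n=6 this gives 25.

Answer: 25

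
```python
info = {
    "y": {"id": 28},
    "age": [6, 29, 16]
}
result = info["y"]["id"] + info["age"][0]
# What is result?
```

Trace:
`info = { ...` → info = {'y': {'id': 28}, 'age': [6, 29, 16]}
`result = info["y"]["id"] + info["age"][0]` → result = 34
So result = 34

Answer: 34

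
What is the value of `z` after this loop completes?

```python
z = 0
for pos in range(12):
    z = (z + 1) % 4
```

Increment mod 4, 12 times = 0
`z` takes the values: 0 → 1 → 2 → 3 → 0 → 1 → 2 → 3 → 0 → 1 → 2 → 3 → 0

Answer: 0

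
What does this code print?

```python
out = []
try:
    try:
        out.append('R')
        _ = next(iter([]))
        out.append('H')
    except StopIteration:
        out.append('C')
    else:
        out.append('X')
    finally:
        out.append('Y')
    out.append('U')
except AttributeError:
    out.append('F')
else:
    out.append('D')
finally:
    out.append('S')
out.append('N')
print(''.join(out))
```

Execution trace: 'R' (inner try body) → 'C' (inner except StopIteration) → 'Y' (inner finally) → 'U' (try body, no exception) → 'D' (else) → 'S' (finally) → 'N' (after the try/except). Output: RCYUDSN

Answer: RCYUDSN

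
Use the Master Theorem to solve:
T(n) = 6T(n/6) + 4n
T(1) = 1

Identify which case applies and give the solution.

a=6, b=6, f(n)=4n. log_6(6) = 1. Since c=1 = 1, Case 2 applies: T(n) = Θ(n^log_b(a) · log n) = O(n log n).

Answer: O(n log n) - Case 2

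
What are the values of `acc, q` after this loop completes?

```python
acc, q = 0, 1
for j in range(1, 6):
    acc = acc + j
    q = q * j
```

Sum and factorial of 1 to 5
`acc, q` takes the values: (0, 1) → (1, 1) → (3, 1) → (3, 2) → (6, 2) → (6, 6) → (10, 6) → (10, 24) → (15, 24) → (15, 120)

Answer: 15, 120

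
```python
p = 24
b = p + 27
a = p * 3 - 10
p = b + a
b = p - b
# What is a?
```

Trace:
`p = 24` → p = 24
`b = p + 27` → b = 51
`a = p * 3 - 10` → a = 62
`p = b + a` → p = 113
`b = p - b` → b = 62
So a = 62

Answer: 62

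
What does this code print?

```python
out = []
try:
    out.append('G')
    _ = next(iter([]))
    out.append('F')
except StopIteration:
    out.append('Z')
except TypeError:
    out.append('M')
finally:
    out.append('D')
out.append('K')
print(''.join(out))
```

Execution trace: 'G' (try body) → 'Z' (except StopIteration) → 'D' (finally) → 'K' (after the try/except). Output: GZDK

Answer: GZDK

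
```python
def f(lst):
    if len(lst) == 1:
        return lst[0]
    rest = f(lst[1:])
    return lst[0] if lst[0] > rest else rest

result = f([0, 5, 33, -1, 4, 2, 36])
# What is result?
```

Recursive max over [0, 5, 33, -1, 4, 2, 36] = 36

Answer: 36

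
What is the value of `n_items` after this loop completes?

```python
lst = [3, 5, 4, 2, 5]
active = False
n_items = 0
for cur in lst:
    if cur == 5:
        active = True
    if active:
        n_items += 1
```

Count elements after first 5 in [3, 5, 4, 2, 5]
`n_items` takes the values: 0 → 1 → 2 → 3 → 4

Answer: 4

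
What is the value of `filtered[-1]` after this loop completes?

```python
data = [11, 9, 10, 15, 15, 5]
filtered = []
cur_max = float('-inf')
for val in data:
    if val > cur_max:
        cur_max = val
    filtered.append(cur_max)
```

Running max ends at 15
`filtered` takes the values: [] → [11] → [11, 11] → [11, 11, 11] → [11, 11, 11, 15] → [11, 11, 11, 15, 15] → [11, 11, 11, 15, 15, 15]
So `filtered[-1]` = 15

Answer: 15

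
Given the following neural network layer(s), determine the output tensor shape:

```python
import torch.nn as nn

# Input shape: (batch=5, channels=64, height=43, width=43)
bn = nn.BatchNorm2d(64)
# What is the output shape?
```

Input: (5, 64, 43, 43) -> Output: (5, 64, 43, 43)

Answer: (5, 64, 43, 43)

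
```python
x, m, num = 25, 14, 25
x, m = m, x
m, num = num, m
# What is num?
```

Trace:
`x, m, num = 25, 14, 25` → x = 25; m = 14; num = 25
`x, m = m, x` → x = 14; m = 25
`m, num = num, m` → m = 25; num = 25
So num = 25

Answer: 25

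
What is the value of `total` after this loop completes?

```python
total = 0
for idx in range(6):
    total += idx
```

Sum of 0 to 5 = 15
`total` takes the values: 0 → 1 → 3 → 6 → 10 → 15

Answer: 15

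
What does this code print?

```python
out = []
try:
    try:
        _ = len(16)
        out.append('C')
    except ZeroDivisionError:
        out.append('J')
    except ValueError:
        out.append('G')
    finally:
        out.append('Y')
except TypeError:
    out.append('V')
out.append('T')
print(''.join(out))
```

Execution trace: 'Y' (inner finally) → 'V' (outer except TypeError) → 'T' (after the try/except). Output: YVT

Answer: YVT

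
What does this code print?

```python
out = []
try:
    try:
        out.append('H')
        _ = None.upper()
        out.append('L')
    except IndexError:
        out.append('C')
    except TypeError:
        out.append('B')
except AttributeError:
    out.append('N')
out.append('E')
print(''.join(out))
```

Execution trace: 'H' (inner try body) → 'N' (outer except AttributeError) → 'E' (after the try/except). Output: HNE

Answer: HNE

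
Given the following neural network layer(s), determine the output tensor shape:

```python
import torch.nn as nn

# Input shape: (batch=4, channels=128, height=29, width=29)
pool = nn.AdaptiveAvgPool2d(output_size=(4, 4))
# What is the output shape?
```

Input: (4, 128, 29, 29) -> Output: (4, 128, 4, 4)

Answer: (4, 128, 4, 4)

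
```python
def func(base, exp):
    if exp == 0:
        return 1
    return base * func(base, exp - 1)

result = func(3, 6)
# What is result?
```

func(3, 6) = 3 * 3 * 3 * 3 * 3 * 3 = 729

Answer: 729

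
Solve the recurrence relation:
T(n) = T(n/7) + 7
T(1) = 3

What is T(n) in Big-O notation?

Each step divides n by 7 and adds 7. After log_7(n) steps we reach T(1)=3. So T(n) = 7·log_7(n) + 3 = O(log n).

Answer: O(log n)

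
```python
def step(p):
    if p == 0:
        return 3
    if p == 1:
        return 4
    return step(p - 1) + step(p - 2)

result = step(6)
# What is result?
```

Build up from base cases: step(0)=3, step(1)=4, step(2)=7, step(3)=11, step(4)=18, step(5)=29, step(6)=47

Answer: 47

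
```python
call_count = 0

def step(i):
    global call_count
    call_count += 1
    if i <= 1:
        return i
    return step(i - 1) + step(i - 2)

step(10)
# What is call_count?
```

Calls(i) = 1 + Calls(i-1) + Calls(i-2); Calls(0)=Calls(1)=1. For i=10 this gives 177.

Answer: 177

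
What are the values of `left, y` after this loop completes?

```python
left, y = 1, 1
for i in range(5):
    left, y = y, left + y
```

Fibonacci: after 5 iterations
`left, y` takes the values: (1, 1) → (1, 2) → (2, 3) → (3, 5) → (5, 8) → (8, 13)

Answer: 8, 13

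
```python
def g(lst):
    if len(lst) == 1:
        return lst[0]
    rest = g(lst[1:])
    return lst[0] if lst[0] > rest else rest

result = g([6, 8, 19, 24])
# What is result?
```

Recursive max over [6, 8, 19, 24] = 24

Answer: 24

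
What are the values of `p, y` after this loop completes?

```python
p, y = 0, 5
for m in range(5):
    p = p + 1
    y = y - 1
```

p goes 0→5, y goes 5→0
`p, y` takes the values: (0, 5) → (1, 5) → (1, 4) → (2, 4) → (2, 3) → (3, 3) → (3, 2) → (4, 2) → (4, 1) → (5, 1) → (5, 0)

Answer: 5, 0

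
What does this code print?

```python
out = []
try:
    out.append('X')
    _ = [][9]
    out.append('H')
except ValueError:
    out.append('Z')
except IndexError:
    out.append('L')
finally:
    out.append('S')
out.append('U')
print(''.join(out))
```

Execution trace: 'X' (try body) → 'L' (except IndexError) → 'S' (finally) → 'U' (after the try/except). Output: XLSU

Answer: XLSU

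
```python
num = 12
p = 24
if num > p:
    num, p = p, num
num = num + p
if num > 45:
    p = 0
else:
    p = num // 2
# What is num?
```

Trace:
`num = 12` → num = 12
`p = 24` → p = 24
`if num > p: ...` → num > p is False → no variable changes
`num = num + p` → num = 36
`if num > 45: ...` → num > 45 is False, take else branch → p = 18
So num = 36

Answer: 36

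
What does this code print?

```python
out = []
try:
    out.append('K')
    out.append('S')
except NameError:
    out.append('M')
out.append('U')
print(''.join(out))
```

Execution trace: 'K' (try body) → 'S' (try body, no exception) → 'U' (after the try/except). Output: KSU

Answer: KSU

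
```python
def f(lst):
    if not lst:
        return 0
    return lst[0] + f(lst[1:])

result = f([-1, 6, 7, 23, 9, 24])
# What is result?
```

(-1) + 6 + 7 + 23 + 9 + 24 + 0 = 68

Answer: 68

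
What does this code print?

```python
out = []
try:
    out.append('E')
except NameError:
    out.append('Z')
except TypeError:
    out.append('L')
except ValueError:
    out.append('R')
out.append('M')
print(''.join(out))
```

Execution trace: 'E' (try body, no exception) → 'M' (after the try/except). Output: EM

Answer: EM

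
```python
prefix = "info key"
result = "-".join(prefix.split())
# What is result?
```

Trace:
`prefix = "info key"` → prefix = 'info key'
`result = "-".join(prefix.split())` → result = 'info-key'
So result = 'info-key'

Answer: 'info-key'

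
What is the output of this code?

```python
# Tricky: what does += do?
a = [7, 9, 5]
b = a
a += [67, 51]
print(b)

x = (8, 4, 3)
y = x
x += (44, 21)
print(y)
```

Key concept: += behavior differs for mutable vs immutable.
Step by step:
`a = [7, 9, 5]` → a = [7, 9, 5]
`b = a` → b = [7, 9, 5] (same object as a)
`a += [67, 51]` → a = [7, 9, 5, 67, 51] (same object as b); b = [7, 9, 5, 67, 51] (same object as a)
`print(b)` → prints [7, 9, 5, 67, 51]
`x = (8, 4, 3)` → x = (8, 4, 3)
`y = x` → y = (8, 4, 3)
`x += (44, 21)` → x = (8, 4, 3, 44, 21)
`print(y)` → prints (8, 4, 3)

Answer:
[7, 9, 5, 67, 51]
(8, 4, 3)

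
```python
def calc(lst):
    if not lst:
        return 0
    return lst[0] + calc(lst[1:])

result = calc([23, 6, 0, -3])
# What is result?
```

23 + 6 + 0 + (-3) + 0 = 26

Answer: 26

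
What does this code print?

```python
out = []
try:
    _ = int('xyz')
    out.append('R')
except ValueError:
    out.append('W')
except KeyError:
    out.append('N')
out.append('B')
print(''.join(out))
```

Execution trace: 'W' (except ValueError) → 'B' (after the try/except). Output: WB

Answer: WB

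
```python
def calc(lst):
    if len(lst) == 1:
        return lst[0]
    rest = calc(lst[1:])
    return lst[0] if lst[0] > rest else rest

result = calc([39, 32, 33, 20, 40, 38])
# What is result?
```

Recursive max over [39, 32, 33, 20, 40, 38] = 40

Answer: 40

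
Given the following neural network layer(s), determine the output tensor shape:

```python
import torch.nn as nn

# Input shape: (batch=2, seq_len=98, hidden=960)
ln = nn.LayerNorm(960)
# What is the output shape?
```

Input: (2, 98, 960) -> Output: (2, 98, 960)

Answer: (2, 98, 960)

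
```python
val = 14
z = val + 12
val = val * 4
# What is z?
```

Trace:
`val = 14` → val = 14
`z = val + 12` → z = 26
`val = val * 4` → val = 56
So z = 26

Answer: 26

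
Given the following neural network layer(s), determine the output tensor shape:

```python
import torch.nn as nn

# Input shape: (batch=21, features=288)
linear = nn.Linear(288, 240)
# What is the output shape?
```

Input: (21, 288) -> Output: (21, 240)

Answer: (21, 240)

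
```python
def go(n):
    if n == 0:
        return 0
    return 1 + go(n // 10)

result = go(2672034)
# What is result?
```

Count of digits of 2672034: 7

Answer: 7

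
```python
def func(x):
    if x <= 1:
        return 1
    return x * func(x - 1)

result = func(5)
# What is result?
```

func(5) = 5 * 4 * 3 * 2 * 1 = 120

Answer: 120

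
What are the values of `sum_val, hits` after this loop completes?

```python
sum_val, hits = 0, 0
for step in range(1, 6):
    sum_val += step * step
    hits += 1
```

Sum of squares and count
`sum_val, hits` takes the values: (0, 0) → (1, 0) → (1, 1) → (5, 1) → (5, 2) → (14, 2) → (14, 3) → (30, 3) → (30, 4) → (55, 4) → (55, 5)

Answer: 55, 5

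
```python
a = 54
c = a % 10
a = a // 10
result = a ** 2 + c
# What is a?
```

Trace:
`a = 54` → a = 54
`c = a % 10` → c = 4
`a = a // 10` → a = 5
`result = a ** 2 + c` → result = 29
So a = 5

Answer: 5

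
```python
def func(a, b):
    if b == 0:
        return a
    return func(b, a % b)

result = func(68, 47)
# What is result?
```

func(68, 47) -> func(47, 21) -> func(21, 5) -> func(5, 1) -> func(1, 0) -> 1

Answer: 1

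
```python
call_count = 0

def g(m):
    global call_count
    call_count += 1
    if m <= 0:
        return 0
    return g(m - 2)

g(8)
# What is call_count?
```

Linear recursion stepping by 2: 5 calls from m=8 down to ≤0.

Answer: 5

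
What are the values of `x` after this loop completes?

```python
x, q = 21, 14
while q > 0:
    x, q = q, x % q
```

GCD of 21 and 14
`x` takes the values: 21 → 14 → 7

Answer: 7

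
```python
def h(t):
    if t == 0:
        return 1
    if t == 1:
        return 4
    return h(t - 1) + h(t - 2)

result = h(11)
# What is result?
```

Build up from base cases: h(0)=1, h(1)=4, h(2)=5, h(3)=9, h(4)=14, h(5)=23, h(6)=37, ..., h(11)=411

Answer: 411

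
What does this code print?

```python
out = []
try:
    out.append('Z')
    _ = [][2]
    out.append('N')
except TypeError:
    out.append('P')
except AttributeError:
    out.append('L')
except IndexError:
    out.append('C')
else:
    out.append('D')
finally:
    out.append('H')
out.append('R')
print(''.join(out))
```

Execution trace: 'Z' (try body) → 'C' (except IndexError) → 'H' (finally) → 'R' (after the try/except). Output: ZCHR

Answer: ZCHR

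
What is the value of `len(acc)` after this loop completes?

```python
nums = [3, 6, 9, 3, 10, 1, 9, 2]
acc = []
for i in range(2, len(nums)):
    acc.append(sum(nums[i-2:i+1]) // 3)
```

Number of 3-element averages
`acc` takes the values: [] → [6] → [6, 6] → [6, 6, 7] → [6, 6, 7, 4] → [6, 6, 7, 4, 6] → [6, 6, 7, 4, 6, 4]
So `len(acc)` = 6

Answer: 6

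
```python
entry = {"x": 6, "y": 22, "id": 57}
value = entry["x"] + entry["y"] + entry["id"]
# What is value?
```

Trace:
`entry = {"x": 6, "y": 22, "id": 57}` → entry = {'x': 6, 'y': 22, 'id': 57}
`value = entry["x"] + entry["y"] + entry["id"]` → value = 85
So value = 85

Answer: 85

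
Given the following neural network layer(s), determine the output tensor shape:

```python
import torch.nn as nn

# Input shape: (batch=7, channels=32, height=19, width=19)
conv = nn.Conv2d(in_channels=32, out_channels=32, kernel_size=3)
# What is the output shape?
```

Input: (7, 32, 19, 19) -> Output: (7, 32, 17, 17)

Answer: (7, 32, 17, 17)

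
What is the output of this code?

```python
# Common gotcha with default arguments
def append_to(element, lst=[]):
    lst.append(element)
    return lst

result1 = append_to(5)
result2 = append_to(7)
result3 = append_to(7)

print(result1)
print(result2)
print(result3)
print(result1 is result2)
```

Key concept: mutable default argument gotcha.
Step by step:
`result1 = append_to(5)` → result1 = [5]
`result2 = append_to(7)` → result1 = [5, 7] (same object as result2); result2 = [5, 7] (same object as result1)
`result3 = append_to(7)` → result1 = [5, 7, 7] (same object as result2, result3); result2 = [5, 7, 7] (same object as result1, result3); result3 = [5, 7, 7] (same object as result1, result2)
`print(result1)` → prints [5, 7, 7]
`print(result2)` → prints [5, 7, 7]
`print(result3)` → prints [5, 7, 7]
`print(result1 is result2)` → prints True

Answer:
[5, 7, 7]
[5, 7, 7]
[5, 7, 7]
True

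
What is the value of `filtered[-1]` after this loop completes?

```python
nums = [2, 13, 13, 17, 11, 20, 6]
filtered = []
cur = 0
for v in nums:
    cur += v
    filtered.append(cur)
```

Cumulative sum ends at 82
`filtered` takes the values: [] → [2] → [2, 15] → [2, 15, 28] → [2, 15, 28, 45] → [2, 15, 28, 45, 56] → [2, 15, 28, 45, 56, 76] → [2, 15, 28, 45, 56, 76, 82]
So `filtered[-1]` = 82

Answer: 82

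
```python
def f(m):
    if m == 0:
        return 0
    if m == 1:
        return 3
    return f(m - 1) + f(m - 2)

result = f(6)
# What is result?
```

Build up from base cases: f(0)=0, f(1)=3, f(2)=3, f(3)=6, f(4)=9, f(5)=15, f(6)=24

Answer: 24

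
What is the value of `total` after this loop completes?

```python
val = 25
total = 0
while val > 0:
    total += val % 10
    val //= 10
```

Sum digits of 25
`total` takes the values: 0 → 5 → 7

Answer: 7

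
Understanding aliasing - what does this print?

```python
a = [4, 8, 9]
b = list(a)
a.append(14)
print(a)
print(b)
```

Key concept: list() constructor creates copy.
Step by step:
`a = [4, 8, 9]` → a = [4, 8, 9]
`b = list(a)` → b = [4, 8, 9]
`a.append(14)` → a = [4, 8, 9, 14]
`print(a)` → prints [4, 8, 9, 14]
`print(b)` → prints [4, 8, 9]

Answer:
[4, 8, 9, 14]
[4, 8, 9]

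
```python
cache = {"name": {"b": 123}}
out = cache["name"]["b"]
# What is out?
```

Trace:
`cache = {"name": {"b": 123}}` → cache = {'name': {'b': 123}}
`out = cache["name"]["b"]` → out = 123
So out = 123

Answer: 123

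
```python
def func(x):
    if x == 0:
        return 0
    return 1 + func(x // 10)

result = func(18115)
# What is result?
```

Count of digits of 18115: 5

Answer: 5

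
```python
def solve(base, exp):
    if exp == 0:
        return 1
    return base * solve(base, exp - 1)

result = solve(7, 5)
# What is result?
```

solve(7, 5) = 7 * 7 * 7 * 7 * 7 = 16807

Answer: 16807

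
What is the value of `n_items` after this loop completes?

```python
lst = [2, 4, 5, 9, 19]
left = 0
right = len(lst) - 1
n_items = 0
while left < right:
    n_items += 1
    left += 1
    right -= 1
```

Iterations until pointers meet (list length 5)
`n_items` takes the values: 0 → 1 → 2

Answer: 2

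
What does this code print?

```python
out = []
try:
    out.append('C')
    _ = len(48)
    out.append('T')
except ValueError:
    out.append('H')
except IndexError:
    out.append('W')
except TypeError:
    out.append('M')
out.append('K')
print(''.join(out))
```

Execution trace: 'C' (try body) → 'M' (except TypeError) → 'K' (after the try/except). Output: CMK

Answer: CMK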